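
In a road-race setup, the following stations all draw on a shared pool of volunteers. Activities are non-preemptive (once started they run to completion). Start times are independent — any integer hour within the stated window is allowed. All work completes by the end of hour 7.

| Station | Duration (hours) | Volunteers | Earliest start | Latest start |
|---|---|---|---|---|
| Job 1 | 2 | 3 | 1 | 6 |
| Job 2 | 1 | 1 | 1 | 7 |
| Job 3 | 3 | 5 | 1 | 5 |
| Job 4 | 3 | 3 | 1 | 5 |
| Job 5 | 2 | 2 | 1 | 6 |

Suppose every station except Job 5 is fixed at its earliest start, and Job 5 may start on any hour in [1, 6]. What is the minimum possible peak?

Job 5@1: h1:14  h2:13  h3:8  h4:0  h5:0  h6:0  h7:0 → peak 14
Job 5@2: h1:12  h2:13  h3:10  h4:0  h5:0  h6:0  h7:0 → peak 13
Job 5@3: h1:12  h2:11  h3:10  h4:2  h5:0  h6:0  h7:0 → peak 12
Job 5@4: h1:12  h2:11  h3:8  h4:2  h5:2  h6:0  h7:0 → peak 12
Job 5@5: h1:12  h2:11  h3:8  h4:0  h5:2  h6:2  h7:0 → peak 12
Job 5@6: h1:12  h2:11  h3:8  h4:0  h5:0  h6:2  h7:2 → peak 12
Best is Job 5@3, peak 12.

12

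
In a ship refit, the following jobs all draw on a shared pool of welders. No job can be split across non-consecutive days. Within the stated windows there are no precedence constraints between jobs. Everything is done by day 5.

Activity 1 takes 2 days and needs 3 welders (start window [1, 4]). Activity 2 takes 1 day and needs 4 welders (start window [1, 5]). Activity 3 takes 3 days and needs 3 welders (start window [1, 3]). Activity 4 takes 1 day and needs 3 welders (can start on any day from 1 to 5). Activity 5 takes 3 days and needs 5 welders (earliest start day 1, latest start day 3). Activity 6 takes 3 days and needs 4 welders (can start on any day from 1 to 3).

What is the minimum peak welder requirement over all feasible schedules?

12

Early-start (Activity 1@1, Activity 2@1, Activity 3@1, Activity 4@1, Activity 5@1, Activity 6@1) gives peak 22: d1:22  d2:15  d3:12  d4:0  d5:0.
Shift Activity 4→2, Activity 5→3, Activity 6→3.
Schedule Activity 1@1, Activity 2@1, Activity 3@1, Activity 4@2, Activity 5@3, Activity 6@3: d1:10  d2:9  d3:12  d4:9  d5:9 — peak 12.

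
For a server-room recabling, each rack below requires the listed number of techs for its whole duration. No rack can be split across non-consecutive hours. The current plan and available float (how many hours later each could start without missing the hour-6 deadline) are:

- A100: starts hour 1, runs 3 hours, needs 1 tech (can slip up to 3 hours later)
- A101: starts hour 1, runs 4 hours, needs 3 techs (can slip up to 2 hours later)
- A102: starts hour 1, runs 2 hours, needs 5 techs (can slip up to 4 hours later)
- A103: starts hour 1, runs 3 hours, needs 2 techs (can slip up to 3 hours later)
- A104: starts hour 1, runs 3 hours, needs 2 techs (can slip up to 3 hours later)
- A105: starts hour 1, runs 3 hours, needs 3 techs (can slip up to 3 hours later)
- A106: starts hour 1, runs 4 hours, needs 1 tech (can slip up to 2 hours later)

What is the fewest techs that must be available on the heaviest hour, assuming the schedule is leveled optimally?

Early-start (A100@1, A101@1, A102@1, A103@1, A104@1, A105@1, A106@1) gives peak 17: h1:17  h2:17  h3:12  h4:4  h5:0  h6:0.
Shift A102→5, A105→4.
Schedule A100@1, A101@1, A102@5, A103@1, A104@1, A105@4, A106@1: h1:9  h2:9  h3:9  h4:7  h5:8  h6:8 — peak 9.
Total tech-hours = 50 over 6 hours ⇒ peak ≥ ⌈50/6⌉ = 9, so 9 is optimal.

9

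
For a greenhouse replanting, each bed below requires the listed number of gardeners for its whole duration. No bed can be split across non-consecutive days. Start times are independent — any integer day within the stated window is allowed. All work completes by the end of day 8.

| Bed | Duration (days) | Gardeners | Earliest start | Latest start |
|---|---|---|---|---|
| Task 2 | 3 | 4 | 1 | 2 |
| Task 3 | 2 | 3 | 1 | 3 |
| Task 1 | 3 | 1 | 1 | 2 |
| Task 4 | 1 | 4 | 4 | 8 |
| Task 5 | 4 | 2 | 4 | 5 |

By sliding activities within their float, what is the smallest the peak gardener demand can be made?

Schedule Task 2@1, Task 3@1, Task 1@1, Task 4@4, Task 5@4: d1:8  d2:8  d3:5  d4:6  d5:2  d6:2  d7:2  d8:0 — peak 8.

8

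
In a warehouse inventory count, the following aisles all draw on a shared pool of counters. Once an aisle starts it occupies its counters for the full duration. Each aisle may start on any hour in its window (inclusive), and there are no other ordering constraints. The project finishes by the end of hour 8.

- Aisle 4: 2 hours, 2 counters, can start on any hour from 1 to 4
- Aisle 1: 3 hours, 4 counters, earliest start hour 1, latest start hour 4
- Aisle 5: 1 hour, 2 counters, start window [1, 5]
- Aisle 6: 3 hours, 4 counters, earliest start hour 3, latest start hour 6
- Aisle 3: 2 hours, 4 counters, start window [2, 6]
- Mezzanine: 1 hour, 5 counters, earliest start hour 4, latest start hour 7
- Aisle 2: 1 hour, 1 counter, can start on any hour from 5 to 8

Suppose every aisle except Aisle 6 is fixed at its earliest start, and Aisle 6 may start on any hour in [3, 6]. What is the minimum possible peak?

Aisle 6@3: h1:8  h2:10  h3:12  h4:9  h5:5  h6:0  h7:0  h8:0 → peak 12
Aisle 6@4: h1:8  h2:10  h3:8  h4:9  h5:5  h6:4  h7:0  h8:0 → peak 10
Aisle 6@5: h1:8  h2:10  h3:8  h4:5  h5:5  h6:4  h7:4  h8:0 → peak 10
Aisle 6@6: h1:8  h2:10  h3:8  h4:5  h5:1  h6:4  h7:4  h8:4 → peak 10
Best is Aisle 6@4, peak 10.

10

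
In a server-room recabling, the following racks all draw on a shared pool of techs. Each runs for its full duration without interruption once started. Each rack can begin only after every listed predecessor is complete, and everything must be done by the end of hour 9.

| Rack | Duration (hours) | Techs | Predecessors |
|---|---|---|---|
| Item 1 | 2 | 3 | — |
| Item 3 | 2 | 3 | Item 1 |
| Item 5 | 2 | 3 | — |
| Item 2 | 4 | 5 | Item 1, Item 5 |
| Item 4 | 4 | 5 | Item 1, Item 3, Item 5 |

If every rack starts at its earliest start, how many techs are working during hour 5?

At early start, hour 5 has: Item 2, Item 4.
Demand: 5 + 5 = 10.

10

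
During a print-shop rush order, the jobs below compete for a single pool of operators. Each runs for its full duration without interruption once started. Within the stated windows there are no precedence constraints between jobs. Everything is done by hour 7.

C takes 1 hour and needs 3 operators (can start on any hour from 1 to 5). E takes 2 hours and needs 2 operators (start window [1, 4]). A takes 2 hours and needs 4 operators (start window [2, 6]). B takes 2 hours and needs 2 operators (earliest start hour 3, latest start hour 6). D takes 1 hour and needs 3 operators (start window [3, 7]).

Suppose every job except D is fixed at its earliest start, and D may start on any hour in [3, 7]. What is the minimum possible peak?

D@3: h1:5  h2:6  h3:9  h4:2  h5:0  h6:0  h7:0 → peak 9
D@4: h1:5  h2:6  h3:6  h4:5  h5:0  h6:0  h7:0 → peak 6
D@5: h1:5  h2:6  h3:6  h4:2  h5:3  h6:0  h7:0 → peak 6
D@6: h1:5  h2:6  h3:6  h4:2  h5:0  h6:3  h7:0 → peak 6
D@7: h1:5  h2:6  h3:6  h4:2  h5:0  h6:0  h7:3 → peak 6
Best is D@4, peak 6.

6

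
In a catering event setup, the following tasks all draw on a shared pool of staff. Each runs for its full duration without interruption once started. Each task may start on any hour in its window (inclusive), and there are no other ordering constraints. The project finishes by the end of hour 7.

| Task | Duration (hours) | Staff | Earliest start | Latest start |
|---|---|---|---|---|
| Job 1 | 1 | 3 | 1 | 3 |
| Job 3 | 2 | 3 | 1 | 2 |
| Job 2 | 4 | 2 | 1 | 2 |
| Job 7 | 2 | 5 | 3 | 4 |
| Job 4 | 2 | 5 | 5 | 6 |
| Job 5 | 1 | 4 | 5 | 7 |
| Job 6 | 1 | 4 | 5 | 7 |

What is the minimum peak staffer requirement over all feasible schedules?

Early-start (Job 1@1, Job 3@1, Job 2@1, Job 7@3, Job 4@5, Job 5@5, Job 6@5) gives peak 13: h1:8  h2:5  h3:7  h4:7  h5:13  h6:5  h7:0.
Shift Job 5→7, Job 6→7.
Schedule Job 1@1, Job 3@1, Job 2@1, Job 7@3, Job 4@5, Job 5@7, Job 6@7: h1:8  h2:5  h3:7  h4:7  h5:5  h6:5  h7:8 — peak 8.

8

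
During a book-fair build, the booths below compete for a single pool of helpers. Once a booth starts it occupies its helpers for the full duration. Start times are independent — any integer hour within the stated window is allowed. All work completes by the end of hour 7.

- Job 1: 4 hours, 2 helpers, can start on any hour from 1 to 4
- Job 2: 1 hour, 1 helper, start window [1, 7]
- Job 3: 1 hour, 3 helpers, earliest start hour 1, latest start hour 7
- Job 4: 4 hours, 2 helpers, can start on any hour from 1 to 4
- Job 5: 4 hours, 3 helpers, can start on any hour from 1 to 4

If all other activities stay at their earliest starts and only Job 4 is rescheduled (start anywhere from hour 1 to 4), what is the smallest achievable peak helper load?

Job 4@1: h1:11  h2:7  h3:7  h4:7  h5:0  h6:0  h7:0 → peak 11
Job 4@2: h1:9  h2:7  h3:7  h4:7  h5:2  h6:0  h7:0 → peak 9
Job 4@3: h1:9  h2:5  h3:7  h4:7  h5:2  h6:2  h7:0 → peak 9
Job 4@4: h1:9  h2:5  h3:5  h4:7  h5:2  h6:2  h7:2 → peak 9
Best is Job 4@2, peak 9.

9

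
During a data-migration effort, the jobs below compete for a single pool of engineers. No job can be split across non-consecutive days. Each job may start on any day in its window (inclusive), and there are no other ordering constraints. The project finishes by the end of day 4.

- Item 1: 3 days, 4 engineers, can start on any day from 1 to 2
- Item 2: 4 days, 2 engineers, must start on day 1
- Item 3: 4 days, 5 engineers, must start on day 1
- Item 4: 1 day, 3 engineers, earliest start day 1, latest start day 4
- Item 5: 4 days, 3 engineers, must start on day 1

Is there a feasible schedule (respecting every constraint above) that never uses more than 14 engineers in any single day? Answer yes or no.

Schedule Item 1@1, Item 2@1, Item 3@1, Item 4@4, Item 5@1: d1:14  d2:14  d3:14  d4:13 — peak 14 ≤ 14.

yes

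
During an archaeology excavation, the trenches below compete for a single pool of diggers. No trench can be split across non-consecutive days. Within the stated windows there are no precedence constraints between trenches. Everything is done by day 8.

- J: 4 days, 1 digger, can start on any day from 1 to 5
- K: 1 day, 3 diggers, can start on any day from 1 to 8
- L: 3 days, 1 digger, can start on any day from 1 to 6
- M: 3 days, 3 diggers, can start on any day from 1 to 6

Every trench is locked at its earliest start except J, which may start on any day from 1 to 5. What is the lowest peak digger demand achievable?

J@1: d1:8  d2:5  d3:5  d4:1  d5:0  d6:0  d7:0  d8:0 → peak 8
J@2: d1:7  d2:5  d3:5  d4:1  d5:1  d6:0  d7:0  d8:0 → peak 7
J@3: d1:7  d2:4  d3:5  d4:1  d5:1  d6:1  d7:0  d8:0 → peak 7
J@4: d1:7  d2:4  d3:4  d4:1  d5:1  d6:1  d7:1  d8:0 → peak 7
J@5: d1:7  d2:4  d3:4  d4:0  d5:1  d6:1  d7:1  d8:1 → peak 7
Best is J@2, peak 7.

7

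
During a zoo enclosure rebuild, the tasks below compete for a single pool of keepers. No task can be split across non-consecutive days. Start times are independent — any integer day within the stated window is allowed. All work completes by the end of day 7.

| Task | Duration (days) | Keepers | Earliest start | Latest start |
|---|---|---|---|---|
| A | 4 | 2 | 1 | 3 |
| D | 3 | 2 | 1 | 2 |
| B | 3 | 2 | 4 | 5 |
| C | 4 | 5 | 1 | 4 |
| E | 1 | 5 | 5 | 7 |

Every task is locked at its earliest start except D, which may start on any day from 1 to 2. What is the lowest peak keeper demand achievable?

D@1: d1:9  d2:9  d3:9  d4:9  d5:7  d6:2  d7:0 → peak 9
D@2: d1:7  d2:9  d3:9  d4:11  d5:7  d6:2  d7:0 → peak 11
Best is D@1, peak 9.

9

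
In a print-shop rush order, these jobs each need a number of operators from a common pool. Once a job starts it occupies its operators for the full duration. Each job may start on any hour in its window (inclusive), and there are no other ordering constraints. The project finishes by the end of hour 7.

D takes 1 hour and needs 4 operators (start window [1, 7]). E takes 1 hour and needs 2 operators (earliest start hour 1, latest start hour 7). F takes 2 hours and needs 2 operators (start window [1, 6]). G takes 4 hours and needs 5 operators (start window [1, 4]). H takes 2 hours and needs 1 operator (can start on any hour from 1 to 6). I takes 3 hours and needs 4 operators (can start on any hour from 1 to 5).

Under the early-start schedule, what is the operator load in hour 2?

At early start, hour 2 has: F, G, H, I.
Demand: 2 + 5 + 1 + 4 = 12.

12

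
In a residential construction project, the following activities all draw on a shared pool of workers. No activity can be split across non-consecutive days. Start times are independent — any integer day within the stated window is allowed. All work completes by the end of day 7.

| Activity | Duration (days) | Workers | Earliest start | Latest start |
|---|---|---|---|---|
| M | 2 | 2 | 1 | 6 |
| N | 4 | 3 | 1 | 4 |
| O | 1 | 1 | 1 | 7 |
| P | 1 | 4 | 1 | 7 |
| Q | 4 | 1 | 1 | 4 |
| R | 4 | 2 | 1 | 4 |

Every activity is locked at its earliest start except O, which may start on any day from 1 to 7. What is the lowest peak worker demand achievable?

12

O@1: d1:13  d2:8  d3:6  d4:6  d5:0  d6:0  d7:0 → peak 13
O@2: d1:12  d2:9  d3:6  d4:6  d5:0  d6:0  d7:0 → peak 12
O@3: d1:12  d2:8  d3:7  d4:6  d5:0  d6:0  d7:0 → peak 12
O@4: d1:12  d2:8  d3:6  d4:7  d5:0  d6:0  d7:0 → peak 12
O@5: d1:12  d2:8  d3:6  d4:6  d5:1  d6:0  d7:0 → peak 12
O@6: d1:12  d2:8  d3:6  d4:6  d5:0  d6:1  d7:0 → peak 12
O@7: d1:12  d2:8  d3:6  d4:6  d5:0  d6:0  d7:1 → peak 12
Best is O@2, peak 12.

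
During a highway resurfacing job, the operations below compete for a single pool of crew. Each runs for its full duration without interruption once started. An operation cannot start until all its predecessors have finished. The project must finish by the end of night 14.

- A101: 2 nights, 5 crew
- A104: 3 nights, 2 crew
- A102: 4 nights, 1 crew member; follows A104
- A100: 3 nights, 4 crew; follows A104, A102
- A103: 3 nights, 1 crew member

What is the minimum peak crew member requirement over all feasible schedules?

Early-start (A101@1, A104@1, A102@4, A100@8, A103@1) gives peak 8: n1:8  n2:8  n3:3  n4:1  n5:1  n6:1  n7:1  n8:4  n9:4  n10:4  n11:0  n12:0  n13:0  n14:0.
Shift A104→3, A102→6, A100→10, A103→3.
Schedule A101@1, A104@3, A102@6, A100@10, A103@3: n1:5  n2:5  n3:3  n4:3  n5:3  n6:1  n7:1  n8:1  n9:1  n10:4  n11:4  n12:4  n13:0  n14:0 — peak 5.

5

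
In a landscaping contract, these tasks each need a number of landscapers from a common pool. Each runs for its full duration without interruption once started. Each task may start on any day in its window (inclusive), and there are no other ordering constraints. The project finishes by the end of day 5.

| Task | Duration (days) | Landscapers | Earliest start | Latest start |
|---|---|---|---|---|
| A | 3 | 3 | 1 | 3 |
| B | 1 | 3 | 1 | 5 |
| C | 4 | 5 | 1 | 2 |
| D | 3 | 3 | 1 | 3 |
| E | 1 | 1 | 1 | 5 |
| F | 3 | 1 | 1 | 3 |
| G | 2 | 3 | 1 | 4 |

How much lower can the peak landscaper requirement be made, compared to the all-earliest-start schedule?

7

Early-start peak: d1:19  d2:15  d3:12  d4:5  d5:0 ⇒ 19.
Leveled (A@1, B@1, C@1, D@2, E@1, F@2, G@4): d1:12  d2:12  d3:12  d4:12  d5:3 ⇒ 12.
Reduction 19 − 12 = 7.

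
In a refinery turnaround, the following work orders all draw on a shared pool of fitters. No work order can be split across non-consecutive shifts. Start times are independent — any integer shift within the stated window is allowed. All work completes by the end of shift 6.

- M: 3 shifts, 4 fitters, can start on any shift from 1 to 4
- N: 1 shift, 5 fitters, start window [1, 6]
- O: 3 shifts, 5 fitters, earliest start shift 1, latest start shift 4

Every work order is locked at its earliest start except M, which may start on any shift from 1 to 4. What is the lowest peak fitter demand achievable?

10

M@1: s1:14  s2:9  s3:9  s4:0  s5:0  s6:0 → peak 14
M@2: s1:10  s2:9  s3:9  s4:4  s5:0  s6:0 → peak 10
M@3: s1:10  s2:5  s3:9  s4:4  s5:4  s6:0 → peak 10
M@4: s1:10  s2:5  s3:5  s4:4  s5:4  s6:4 → peak 10
Best is M@2, peak 10.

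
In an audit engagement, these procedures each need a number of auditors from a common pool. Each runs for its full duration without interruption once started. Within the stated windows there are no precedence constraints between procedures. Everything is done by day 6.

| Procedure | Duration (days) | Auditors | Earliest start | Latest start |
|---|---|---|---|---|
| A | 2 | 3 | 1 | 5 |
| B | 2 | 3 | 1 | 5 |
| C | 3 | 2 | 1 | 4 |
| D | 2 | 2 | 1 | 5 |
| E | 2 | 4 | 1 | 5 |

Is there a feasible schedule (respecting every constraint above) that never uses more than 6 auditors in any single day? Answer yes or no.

Schedule A@1, B@1, C@3, D@3, E@5: d1:6  d2:6  d3:4  d4:4  d5:6  d6:4 — peak 6 ≤ 6.

yes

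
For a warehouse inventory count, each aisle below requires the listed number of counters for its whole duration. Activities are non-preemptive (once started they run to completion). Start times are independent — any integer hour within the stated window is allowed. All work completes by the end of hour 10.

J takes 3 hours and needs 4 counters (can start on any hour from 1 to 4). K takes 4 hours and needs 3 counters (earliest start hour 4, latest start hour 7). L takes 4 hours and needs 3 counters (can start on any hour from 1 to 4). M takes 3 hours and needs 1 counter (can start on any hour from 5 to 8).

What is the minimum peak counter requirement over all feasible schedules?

Early-start (J@1, K@4, L@1, M@5) gives peak 7: h1:7  h2:7  h3:7  h4:6  h5:4  h6:4  h7:4  h8:0  h9:0  h10:0.
Shift L→4, M→8.
Schedule J@1, K@4, L@4, M@8: h1:4  h2:4  h3:4  h4:6  h5:6  h6:6  h7:6  h8:1  h9:1  h10:1 — peak 6.

6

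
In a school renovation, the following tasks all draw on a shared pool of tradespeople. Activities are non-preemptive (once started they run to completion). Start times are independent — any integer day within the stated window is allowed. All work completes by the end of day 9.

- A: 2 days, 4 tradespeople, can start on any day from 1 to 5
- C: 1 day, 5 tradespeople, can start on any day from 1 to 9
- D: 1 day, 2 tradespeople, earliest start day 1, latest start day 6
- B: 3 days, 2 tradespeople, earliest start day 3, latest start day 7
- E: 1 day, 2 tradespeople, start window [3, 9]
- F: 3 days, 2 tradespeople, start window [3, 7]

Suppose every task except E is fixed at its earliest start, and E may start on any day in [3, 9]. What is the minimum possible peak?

E@3: d1:11  d2:4  d3:6  d4:4  d5:4  d6:0  d7:0  d8:0  d9:0 → peak 11
E@4: d1:11  d2:4  d3:4  d4:6  d5:4  d6:0  d7:0  d8:0  d9:0 → peak 11
E@5: d1:11  d2:4  d3:4  d4:4  d5:6  d6:0  d7:0  d8:0  d9:0 → peak 11
E@6: d1:11  d2:4  d3:4  d4:4  d5:4  d6:2  d7:0  d8:0  d9:0 → peak 11
E@7: d1:11  d2:4  d3:4  d4:4  d5:4  d6:0  d7:2  d8:0  d9:0 → peak 11
E@8: d1:11  d2:4  d3:4  d4:4  d5:4  d6:0  d7:0  d8:2  d9:0 → peak 11
E@9: d1:11  d2:4  d3:4  d4:4  d5:4  d6:0  d7:0  d8:0  d9:2 → peak 11
Best is E@3, peak 11.

11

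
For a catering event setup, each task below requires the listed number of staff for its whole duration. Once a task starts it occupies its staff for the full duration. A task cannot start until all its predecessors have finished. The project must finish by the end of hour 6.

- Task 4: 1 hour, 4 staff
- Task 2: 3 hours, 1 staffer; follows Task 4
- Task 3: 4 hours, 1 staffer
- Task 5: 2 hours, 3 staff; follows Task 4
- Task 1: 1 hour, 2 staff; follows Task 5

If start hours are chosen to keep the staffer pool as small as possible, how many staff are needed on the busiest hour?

Early-start (Task 4@1, Task 2@2, Task 3@1, Task 5@2, Task 1@4) gives peak 5: h1:5  h2:5  h3:5  h4:4  h5:0  h6:0.
Shift Task 2→4, Task 3→2.
Schedule Task 4@1, Task 2@4, Task 3@2, Task 5@2, Task 1@4: h1:4  h2:4  h3:4  h4:4  h5:2  h6:1 — peak 4.
Total staffer-hours = 19 over 6 hours ⇒ peak ≥ ⌈19/6⌉ = 4, so 4 is optimal.

4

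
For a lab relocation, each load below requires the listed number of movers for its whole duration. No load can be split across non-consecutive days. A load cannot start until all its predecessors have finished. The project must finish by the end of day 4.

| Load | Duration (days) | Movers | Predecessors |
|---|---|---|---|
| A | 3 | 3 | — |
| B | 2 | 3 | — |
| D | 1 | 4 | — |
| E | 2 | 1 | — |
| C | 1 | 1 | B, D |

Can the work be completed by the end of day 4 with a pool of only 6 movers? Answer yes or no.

no

The minimum achievable peak is 7; 6 < 7, so no feasible schedule stays within the cap.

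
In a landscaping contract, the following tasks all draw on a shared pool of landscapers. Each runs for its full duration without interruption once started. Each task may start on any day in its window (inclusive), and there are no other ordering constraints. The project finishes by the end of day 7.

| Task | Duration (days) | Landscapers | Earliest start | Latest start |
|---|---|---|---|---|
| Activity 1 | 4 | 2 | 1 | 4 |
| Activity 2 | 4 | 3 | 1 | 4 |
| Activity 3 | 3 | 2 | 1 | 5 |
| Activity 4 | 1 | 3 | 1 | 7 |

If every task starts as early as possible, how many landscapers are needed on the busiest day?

10

Early-start schedule: Activity 1@1, Activity 2@1, Activity 3@1, Activity 4@1.
Load per day: day 1: 10, day 2: 7, day 3: 7, day 4: 5, day 5: 0, day 6: 0, day 7: 0.
Peak is 10.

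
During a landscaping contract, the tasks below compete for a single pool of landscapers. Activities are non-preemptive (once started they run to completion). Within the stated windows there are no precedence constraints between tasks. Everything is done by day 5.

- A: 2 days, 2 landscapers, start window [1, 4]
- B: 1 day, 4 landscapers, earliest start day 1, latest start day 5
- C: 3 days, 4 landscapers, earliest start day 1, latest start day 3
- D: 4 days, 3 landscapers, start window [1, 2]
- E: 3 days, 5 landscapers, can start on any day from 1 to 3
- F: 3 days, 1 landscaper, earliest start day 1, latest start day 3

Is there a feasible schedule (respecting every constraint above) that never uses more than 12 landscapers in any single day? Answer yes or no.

The minimum achievable peak is 13; 12 < 13, so no feasible schedule stays within the cap.

no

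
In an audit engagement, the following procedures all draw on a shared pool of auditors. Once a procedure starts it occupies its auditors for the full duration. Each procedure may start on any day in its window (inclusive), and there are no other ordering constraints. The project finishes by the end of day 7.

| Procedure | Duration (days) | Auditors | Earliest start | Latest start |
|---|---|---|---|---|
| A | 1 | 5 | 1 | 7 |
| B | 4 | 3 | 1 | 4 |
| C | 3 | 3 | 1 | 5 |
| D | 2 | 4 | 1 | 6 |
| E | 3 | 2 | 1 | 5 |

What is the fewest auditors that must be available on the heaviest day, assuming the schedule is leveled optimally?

6

Early-start (A@1, B@1, C@1, D@1, E@1) gives peak 17: d1:17  d2:12  d3:8  d4:3  d5:0  d6:0  d7:0.
Shift B→2, C→2, D→6, E→5.
Schedule A@1, B@2, C@2, D@6, E@5: d1:5  d2:6  d3:6  d4:6  d5:5  d6:6  d7:6 — peak 6.
Total auditor-days = 40 over 7 days ⇒ peak ≥ ⌈40/7⌉ = 6, so 6 is optimal.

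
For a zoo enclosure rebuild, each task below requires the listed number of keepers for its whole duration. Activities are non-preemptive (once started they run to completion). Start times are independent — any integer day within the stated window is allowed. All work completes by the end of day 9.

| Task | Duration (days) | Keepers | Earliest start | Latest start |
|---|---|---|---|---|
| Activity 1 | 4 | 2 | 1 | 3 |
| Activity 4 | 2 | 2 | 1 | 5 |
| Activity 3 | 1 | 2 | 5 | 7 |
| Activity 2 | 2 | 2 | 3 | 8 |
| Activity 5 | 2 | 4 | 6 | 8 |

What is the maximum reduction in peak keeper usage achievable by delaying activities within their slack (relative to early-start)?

0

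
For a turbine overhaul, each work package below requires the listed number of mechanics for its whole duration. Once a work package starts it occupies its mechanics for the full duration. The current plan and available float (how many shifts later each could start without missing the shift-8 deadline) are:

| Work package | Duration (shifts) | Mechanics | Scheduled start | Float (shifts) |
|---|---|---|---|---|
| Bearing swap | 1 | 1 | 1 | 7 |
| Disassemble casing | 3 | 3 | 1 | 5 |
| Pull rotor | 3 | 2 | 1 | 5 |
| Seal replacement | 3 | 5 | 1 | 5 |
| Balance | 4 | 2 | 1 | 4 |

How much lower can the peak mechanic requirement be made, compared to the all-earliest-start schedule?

6

Early-start peak: s1:13  s2:12  s3:12  s4:2  s5:0  s6:0  s7:0  s8:0 ⇒ 13.
Leveled (Bearing swap@1, Disassemble casing@1, Pull rotor@1, Seal replacement@4, Balance@2): s1:6  s2:7  s3:7  s4:7  s5:7  s6:5  s7:0  s8:0 ⇒ 7.
Reduction 13 − 7 = 6.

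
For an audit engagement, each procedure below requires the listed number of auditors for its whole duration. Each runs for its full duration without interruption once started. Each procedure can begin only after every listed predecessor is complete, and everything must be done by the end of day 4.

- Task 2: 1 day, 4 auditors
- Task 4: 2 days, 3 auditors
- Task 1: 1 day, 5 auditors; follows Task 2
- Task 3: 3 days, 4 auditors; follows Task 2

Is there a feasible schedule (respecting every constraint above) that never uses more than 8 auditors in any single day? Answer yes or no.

no

The minimum achievable peak is 9; 8 < 9, so no feasible schedule stays within the cap.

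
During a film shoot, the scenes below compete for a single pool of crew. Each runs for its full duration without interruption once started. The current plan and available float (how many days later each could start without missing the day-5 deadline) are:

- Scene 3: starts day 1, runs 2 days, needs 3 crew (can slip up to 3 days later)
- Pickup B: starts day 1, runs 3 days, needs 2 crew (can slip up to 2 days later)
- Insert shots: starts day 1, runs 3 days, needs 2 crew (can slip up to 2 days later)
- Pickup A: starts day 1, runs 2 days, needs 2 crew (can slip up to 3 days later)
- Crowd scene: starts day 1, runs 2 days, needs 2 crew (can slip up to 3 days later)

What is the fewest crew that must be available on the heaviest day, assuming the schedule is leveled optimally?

Early-start (Scene 3@1, Pickup B@1, Insert shots@1, Pickup A@1, Crowd scene@1) gives peak 11: d1:11  d2:11  d3:4  d4:0  d5:0.
Shift Insert shots→3, Pickup A→3, Crowd scene→4.
Schedule Scene 3@1, Pickup B@1, Insert shots@3, Pickup A@3, Crowd scene@4: d1:5  d2:5  d3:6  d4:6  d5:4 — peak 6.
Total crew member-days = 26 over 5 days ⇒ peak ≥ ⌈26/5⌉ = 6, so 6 is optimal.

6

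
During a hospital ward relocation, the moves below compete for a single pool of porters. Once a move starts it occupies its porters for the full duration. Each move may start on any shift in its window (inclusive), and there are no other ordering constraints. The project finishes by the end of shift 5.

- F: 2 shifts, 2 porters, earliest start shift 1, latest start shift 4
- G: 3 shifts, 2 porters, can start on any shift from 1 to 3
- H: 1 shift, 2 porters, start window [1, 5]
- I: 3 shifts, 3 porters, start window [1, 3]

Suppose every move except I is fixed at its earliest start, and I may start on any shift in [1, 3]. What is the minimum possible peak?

6

I@1: s1:9  s2:7  s3:5  s4:0  s5:0 → peak 9
I@2: s1:6  s2:7  s3:5  s4:3  s5:0 → peak 7
I@3: s1:6  s2:4  s3:5  s4:3  s5:3 → peak 6
Best is I@3, peak 6.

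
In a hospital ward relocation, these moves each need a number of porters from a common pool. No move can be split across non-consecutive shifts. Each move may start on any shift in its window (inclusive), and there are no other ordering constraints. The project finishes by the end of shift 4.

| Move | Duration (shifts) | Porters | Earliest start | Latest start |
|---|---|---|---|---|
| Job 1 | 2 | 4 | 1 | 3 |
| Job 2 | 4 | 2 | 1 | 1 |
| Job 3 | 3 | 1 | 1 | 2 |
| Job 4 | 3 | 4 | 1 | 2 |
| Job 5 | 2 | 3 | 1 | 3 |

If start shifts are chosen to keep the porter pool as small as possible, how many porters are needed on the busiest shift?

11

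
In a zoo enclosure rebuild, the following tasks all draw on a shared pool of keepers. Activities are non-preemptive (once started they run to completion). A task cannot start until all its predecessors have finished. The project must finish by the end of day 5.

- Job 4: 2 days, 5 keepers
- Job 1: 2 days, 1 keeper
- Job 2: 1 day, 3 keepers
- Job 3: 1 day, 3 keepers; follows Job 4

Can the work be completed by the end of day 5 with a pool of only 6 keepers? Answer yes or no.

yes

Schedule Job 4@1, Job 1@3, Job 2@3, Job 3@4: d1:5  d2:5  d3:4  d4:4  d5:0 — peak 5 ≤ 6.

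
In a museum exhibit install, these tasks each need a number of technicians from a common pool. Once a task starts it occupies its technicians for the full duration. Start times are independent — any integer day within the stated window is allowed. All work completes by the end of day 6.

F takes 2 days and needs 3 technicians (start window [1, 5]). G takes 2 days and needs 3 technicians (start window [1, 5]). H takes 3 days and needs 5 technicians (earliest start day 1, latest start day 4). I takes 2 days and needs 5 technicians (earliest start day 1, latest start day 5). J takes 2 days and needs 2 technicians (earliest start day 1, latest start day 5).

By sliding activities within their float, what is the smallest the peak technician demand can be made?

Early-start (F@1, G@1, H@1, I@1, J@1) gives peak 18: d1:18  d2:18  d3:5  d4:0  d5:0  d6:0.
Shift G→3, I→4, J→5.
Schedule F@1, G@3, H@1, I@4, J@5: d1:8  d2:8  d3:8  d4:8  d5:7  d6:2 — peak 8.

8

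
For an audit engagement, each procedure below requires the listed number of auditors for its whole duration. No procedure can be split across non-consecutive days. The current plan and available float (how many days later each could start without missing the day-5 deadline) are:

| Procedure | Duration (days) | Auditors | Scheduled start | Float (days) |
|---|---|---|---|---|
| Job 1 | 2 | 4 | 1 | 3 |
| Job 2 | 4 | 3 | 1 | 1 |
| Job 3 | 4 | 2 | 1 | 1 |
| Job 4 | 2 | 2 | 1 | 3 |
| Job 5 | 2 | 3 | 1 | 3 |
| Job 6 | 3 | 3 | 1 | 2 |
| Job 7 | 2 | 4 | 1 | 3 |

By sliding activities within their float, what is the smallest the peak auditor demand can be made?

13

Early-start (Job 1@1, Job 2@1, Job 3@1, Job 4@1, Job 5@1, Job 6@1, Job 7@1) gives peak 21: d1:21  d2:21  d3:8  d4:5  d5:0.
Shift Job 4→3, Job 5→3, Job 6→3.
Schedule Job 1@1, Job 2@1, Job 3@1, Job 4@3, Job 5@3, Job 6@3, Job 7@1: d1:13  d2:13  d3:13  d4:13  d5:3 — peak 13.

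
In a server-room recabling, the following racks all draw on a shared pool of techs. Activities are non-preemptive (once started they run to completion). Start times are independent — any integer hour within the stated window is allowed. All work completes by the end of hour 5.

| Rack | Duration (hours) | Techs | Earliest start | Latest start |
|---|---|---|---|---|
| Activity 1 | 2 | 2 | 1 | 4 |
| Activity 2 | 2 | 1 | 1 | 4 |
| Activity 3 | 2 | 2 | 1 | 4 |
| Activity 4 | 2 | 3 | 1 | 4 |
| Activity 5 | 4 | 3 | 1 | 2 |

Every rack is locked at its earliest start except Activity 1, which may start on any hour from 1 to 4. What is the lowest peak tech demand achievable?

Activity 1@1: h1:11  h2:11  h3:3  h4:3  h5:0 → peak 11
Activity 1@2: h1:9  h2:11  h3:5  h4:3  h5:0 → peak 11
Activity 1@3: h1:9  h2:9  h3:5  h4:5  h5:0 → peak 9
Activity 1@4: h1:9  h2:9  h3:3  h4:5  h5:2 → peak 9
Best is Activity 1@3, peak 9.

9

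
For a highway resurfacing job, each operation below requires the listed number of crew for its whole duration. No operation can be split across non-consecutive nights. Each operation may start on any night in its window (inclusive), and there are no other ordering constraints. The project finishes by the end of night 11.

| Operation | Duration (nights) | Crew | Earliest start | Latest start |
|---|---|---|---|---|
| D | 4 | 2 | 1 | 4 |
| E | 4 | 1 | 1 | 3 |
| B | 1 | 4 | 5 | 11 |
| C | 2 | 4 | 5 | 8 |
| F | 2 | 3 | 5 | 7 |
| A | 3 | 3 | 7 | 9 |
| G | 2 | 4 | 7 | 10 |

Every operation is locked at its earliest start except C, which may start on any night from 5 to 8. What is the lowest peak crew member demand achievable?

11

C@5: n1:3  n2:3  n3:3  n4:3  n5:11  n6:7  n7:7  n8:7  n9:3  n10:0  n11:0 → peak 11
C@6: n1:3  n2:3  n3:3  n4:3  n5:7  n6:7  n7:11  n8:7  n9:3  n10:0  n11:0 → peak 11
C@7: n1:3  n2:3  n3:3  n4:3  n5:7  n6:3  n7:11  n8:11  n9:3  n10:0  n11:0 → peak 11
C@8: n1:3  n2:3  n3:3  n4:3  n5:7  n6:3  n7:7  n8:11  n9:7  n10:0  n11:0 → peak 11
Best is C@5, peak 11.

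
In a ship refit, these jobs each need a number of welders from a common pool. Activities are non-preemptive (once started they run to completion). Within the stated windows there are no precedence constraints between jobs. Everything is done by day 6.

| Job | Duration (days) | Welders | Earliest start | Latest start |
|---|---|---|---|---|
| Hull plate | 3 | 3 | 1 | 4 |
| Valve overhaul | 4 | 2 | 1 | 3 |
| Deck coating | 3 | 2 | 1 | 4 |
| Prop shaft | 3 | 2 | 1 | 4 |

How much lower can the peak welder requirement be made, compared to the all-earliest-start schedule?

3

Early-start peak: d1:9  d2:9  d3:9  d4:2  d5:0  d6:0 ⇒ 9.
Leveled (Hull plate@1, Valve overhaul@1, Deck coating@4, Prop shaft@4): d1:5  d2:5  d3:5  d4:6  d5:4  d6:4 ⇒ 6.
Reduction 9 − 6 = 3.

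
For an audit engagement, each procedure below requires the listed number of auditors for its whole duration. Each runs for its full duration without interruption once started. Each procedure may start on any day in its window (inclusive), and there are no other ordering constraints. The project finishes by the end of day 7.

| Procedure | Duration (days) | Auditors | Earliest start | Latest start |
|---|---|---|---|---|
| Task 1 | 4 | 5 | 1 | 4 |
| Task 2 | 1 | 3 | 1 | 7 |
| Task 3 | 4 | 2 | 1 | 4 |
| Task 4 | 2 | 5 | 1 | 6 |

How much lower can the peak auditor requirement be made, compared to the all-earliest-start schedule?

Early-start peak: d1:15  d2:12  d3:7  d4:7  d5:0  d6:0  d7:0 ⇒ 15.
Leveled (Task 1@1, Task 2@5, Task 3@1, Task 4@6): d1:7  d2:7  d3:7  d4:7  d5:3  d6:5  d7:5 ⇒ 7.
Reduction 15 − 7 = 8.

8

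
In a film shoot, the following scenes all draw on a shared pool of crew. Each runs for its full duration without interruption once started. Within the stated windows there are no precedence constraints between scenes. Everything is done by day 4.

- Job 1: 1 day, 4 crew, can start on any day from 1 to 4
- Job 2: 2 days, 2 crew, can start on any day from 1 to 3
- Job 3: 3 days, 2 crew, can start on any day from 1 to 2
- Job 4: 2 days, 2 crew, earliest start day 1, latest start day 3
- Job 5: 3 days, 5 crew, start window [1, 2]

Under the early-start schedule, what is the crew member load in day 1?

At early start, day 1 has: Job 1, Job 2, Job 3, Job 4, Job 5.
Demand: 4 + 2 + 2 + 2 + 5 = 15.

15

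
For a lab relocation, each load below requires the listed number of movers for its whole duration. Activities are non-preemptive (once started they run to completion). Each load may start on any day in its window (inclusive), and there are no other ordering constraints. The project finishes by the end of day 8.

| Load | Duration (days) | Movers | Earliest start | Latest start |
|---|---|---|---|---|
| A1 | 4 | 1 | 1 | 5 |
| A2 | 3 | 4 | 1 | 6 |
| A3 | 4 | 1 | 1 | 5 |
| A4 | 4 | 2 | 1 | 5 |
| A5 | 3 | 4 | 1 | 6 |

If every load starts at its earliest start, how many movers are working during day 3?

At early start, day 3 has: A1, A2, A3, A4, A5.
Demand: 1 + 4 + 1 + 2 + 4 = 12.

12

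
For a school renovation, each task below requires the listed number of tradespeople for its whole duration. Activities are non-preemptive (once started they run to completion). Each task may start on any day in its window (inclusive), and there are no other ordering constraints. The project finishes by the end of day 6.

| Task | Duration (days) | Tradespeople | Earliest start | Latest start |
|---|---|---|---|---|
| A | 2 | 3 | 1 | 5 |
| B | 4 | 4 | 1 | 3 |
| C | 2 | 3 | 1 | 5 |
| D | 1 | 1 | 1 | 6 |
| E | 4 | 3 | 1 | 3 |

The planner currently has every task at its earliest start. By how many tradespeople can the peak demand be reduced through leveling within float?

7

Early-start peak: d1:14  d2:13  d3:7  d4:7  d5:0  d6:0 ⇒ 14.
Leveled (A@1, B@1, C@5, D@5, E@3): d1:7  d2:7  d3:7  d4:7  d5:7  d6:6 ⇒ 7.
Reduction 14 − 7 = 7.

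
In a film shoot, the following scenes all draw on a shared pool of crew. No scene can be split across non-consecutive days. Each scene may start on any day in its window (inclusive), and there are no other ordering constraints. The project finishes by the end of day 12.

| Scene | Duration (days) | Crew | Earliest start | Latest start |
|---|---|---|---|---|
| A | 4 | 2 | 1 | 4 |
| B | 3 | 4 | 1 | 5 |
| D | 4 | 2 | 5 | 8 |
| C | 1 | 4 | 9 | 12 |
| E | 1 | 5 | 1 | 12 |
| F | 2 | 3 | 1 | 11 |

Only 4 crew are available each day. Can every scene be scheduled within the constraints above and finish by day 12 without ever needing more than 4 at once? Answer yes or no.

no

The minimum achievable peak is 5; 4 < 5, so no feasible schedule stays within the cap.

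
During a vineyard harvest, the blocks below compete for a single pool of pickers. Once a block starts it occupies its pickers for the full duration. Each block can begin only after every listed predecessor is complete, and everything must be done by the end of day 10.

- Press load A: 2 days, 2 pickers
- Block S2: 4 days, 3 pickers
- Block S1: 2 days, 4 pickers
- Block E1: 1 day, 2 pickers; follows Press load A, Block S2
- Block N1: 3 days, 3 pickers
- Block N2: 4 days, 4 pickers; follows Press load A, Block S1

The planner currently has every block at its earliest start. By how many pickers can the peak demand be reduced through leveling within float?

Early-start peak: d1:12  d2:12  d3:10  d4:7  d5:6  d6:4  d7:0  d8:0  d9:0  d10:0 ⇒ 12.
Leveled (Press load A@1, Block S2@3, Block S1@1, Block E1@7, Block N1@3, Block N2@7): d1:6  d2:6  d3:6  d4:6  d5:6  d6:3  d7:6  d8:4  d9:4  d10:4 ⇒ 6.
Reduction 12 − 6 = 6.

6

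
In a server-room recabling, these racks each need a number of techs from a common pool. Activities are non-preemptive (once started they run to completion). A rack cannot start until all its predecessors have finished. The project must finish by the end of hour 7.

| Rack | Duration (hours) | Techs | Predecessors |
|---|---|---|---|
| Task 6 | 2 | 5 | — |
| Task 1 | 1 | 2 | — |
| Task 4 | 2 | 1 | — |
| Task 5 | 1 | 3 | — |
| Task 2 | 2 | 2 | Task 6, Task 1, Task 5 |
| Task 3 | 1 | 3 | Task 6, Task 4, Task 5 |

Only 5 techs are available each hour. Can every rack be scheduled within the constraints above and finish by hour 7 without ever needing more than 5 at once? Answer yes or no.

Schedule Task 6@1, Task 1@3, Task 4@3, Task 5@4, Task 2@5, Task 3@5: h1:5  h2:5  h3:3  h4:4  h5:5  h6:2  h7:0 — peak 5 ≤ 5.

yes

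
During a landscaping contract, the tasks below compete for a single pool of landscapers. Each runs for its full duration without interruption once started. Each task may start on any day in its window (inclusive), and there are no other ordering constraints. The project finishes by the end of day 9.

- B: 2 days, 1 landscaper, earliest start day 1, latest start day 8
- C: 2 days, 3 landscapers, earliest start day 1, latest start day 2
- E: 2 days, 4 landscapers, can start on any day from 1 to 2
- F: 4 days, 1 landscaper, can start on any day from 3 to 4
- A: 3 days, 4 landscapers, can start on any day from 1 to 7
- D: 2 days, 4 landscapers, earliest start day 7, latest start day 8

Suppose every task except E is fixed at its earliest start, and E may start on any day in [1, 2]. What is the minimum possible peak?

12

E@1: d1:12  d2:12  d3:5  d4:1  d5:1  d6:1  d7:4  d8:4  d9:0 → peak 12
E@2: d1:8  d2:12  d3:9  d4:1  d5:1  d6:1  d7:4  d8:4  d9:0 → peak 12
Best is E@1, peak 12.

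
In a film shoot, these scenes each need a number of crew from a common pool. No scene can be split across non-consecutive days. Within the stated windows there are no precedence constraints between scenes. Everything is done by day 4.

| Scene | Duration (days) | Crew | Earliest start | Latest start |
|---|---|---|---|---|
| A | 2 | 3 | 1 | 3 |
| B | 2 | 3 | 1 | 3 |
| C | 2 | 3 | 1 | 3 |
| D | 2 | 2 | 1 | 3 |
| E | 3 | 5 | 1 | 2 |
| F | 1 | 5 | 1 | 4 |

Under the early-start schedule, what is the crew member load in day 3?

5

At early start, day 3 has: E.
Demand: 5 = 5.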